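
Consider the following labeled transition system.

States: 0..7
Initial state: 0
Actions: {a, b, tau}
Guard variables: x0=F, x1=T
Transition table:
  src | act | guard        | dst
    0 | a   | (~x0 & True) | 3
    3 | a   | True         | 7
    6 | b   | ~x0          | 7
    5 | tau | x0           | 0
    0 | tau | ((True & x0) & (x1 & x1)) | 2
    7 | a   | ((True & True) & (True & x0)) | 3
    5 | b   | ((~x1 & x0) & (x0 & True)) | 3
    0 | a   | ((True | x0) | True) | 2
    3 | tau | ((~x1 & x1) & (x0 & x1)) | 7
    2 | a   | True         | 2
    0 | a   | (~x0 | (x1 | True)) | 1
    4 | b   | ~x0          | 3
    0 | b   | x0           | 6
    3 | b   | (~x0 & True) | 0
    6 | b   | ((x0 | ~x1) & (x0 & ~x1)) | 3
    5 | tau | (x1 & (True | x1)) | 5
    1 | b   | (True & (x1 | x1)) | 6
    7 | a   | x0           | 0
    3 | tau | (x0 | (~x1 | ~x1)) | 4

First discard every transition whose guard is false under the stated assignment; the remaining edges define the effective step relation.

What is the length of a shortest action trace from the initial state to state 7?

Layered search for 7:
  L0 = {0}
  L1 = {1,2,3}
  L2 = {6,7}
first hit 7 at d=2 via a·a

Answer: 2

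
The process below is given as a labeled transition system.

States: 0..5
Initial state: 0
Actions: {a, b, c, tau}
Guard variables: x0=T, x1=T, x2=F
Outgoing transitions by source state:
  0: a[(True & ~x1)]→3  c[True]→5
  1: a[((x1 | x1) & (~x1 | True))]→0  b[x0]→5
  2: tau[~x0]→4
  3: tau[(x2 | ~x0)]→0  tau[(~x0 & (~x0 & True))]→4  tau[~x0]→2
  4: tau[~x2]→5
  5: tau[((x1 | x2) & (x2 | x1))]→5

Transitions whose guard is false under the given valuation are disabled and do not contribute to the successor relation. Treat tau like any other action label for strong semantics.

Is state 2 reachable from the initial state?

After dropping false guards: 5 live edges.
Layer 0: {0}
Layer 1: {5}  now seen {0,5}
Reach set: {0,5}

Answer: UNREACHABLE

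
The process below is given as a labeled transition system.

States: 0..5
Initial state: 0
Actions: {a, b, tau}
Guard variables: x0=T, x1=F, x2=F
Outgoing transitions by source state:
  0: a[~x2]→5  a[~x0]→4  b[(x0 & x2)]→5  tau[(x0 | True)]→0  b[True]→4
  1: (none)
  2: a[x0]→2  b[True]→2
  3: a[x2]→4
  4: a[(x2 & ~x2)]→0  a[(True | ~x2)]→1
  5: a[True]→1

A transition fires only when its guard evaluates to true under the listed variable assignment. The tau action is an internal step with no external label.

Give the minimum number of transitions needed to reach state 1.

Answer: 2

Trace:
Layered search for 1:
  Layer 0: {0}
  Layer 1: {4,5}
  Layer 2: {1}
depth(1)=2, e.g. a·a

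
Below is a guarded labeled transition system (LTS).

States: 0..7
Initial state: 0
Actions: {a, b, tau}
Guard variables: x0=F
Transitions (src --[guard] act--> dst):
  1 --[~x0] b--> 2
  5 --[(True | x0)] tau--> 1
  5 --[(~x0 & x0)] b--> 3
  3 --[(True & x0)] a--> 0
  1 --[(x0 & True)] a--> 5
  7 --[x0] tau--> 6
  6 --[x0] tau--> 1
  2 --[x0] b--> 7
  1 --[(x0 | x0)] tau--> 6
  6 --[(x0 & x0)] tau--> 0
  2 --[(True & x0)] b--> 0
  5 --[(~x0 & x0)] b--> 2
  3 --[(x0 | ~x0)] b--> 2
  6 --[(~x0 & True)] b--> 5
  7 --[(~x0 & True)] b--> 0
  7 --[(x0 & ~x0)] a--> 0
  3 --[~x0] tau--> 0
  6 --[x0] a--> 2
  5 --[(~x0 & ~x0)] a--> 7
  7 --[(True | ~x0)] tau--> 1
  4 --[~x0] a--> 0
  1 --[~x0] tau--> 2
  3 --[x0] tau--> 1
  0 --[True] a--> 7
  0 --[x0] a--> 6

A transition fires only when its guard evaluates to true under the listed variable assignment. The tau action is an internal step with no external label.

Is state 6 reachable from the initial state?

11 transition(s) survive guard evaluation.
Layer 0: {0}
Layer 1: {7}  total {0,7}
Layer 2: {1}  total {0,1,7}
Layer 3: {2}  total {0,1,2,7}
Reach set: {0,1,2,7}

Answer: UNREACHABLE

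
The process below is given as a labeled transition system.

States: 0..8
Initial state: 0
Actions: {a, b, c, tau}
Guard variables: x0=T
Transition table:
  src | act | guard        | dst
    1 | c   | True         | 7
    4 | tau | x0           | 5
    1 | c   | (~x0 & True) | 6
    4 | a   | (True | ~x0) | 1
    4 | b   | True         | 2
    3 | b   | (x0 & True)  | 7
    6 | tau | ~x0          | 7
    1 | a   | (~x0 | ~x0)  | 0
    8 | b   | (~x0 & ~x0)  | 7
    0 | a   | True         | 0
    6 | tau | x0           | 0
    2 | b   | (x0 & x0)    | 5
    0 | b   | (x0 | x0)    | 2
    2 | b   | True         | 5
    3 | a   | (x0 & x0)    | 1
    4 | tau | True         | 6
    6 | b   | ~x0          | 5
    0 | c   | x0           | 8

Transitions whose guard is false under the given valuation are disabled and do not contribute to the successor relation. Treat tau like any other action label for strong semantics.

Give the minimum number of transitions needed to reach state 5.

Breadth-first toward 5:
  depth 0: {0}
  depth 1: {2,8}
  depth 2: {5}
5 enters at depth 2; path b·b

Answer: 2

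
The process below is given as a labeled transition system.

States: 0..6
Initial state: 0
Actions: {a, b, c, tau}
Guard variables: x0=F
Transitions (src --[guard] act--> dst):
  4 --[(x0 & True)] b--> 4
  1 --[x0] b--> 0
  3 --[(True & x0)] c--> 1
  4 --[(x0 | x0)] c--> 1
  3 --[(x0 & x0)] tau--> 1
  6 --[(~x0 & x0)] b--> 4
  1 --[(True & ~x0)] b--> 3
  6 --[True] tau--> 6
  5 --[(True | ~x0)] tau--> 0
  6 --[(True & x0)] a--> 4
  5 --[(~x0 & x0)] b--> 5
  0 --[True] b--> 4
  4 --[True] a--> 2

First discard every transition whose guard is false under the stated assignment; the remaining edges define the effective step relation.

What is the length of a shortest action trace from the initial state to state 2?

Answer: 2

Trace:
BFS to 2:
  depth 0: {0}
  depth 1: {4}
  depth 2: {2}
first hit 2 at d=2 via b·a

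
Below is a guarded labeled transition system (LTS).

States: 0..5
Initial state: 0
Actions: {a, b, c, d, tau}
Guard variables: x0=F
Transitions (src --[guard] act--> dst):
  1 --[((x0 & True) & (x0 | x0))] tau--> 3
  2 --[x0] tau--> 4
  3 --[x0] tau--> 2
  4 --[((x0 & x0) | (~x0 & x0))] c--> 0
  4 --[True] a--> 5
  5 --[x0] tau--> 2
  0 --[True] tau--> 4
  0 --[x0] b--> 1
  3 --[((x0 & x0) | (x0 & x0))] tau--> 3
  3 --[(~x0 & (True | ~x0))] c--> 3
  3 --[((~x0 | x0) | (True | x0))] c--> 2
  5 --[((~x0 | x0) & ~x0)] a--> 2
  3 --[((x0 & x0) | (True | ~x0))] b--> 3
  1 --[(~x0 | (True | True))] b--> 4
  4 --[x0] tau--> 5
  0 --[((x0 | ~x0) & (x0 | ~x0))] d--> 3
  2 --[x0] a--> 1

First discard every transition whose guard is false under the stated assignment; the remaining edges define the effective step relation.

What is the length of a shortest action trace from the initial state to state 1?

Breadth-first toward 1:
  L0 = {0}
  L1 = {3,4}
  L2 = {2,5}
1 never appears.

Answer: UNREACHABLE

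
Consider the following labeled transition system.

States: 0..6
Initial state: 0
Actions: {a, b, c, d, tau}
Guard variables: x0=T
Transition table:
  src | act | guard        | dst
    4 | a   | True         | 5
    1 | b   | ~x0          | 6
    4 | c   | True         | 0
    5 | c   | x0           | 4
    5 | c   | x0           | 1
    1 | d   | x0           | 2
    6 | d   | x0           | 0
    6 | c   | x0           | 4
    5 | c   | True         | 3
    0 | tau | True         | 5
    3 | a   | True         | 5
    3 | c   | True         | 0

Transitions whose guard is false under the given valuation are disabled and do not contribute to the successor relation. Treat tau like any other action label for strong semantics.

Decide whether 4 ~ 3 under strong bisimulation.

Answer: BISIMILAR

Trace:
Bisimulation quotient by refinement:
  round 0: {{0,1,2,3,4,5,6}}
  round 1: {{0},{1},{2},{3,4},{5},{6}}
stable after 2 split(s): 6 block(s)
[4]={3,4}  [3]={3,4}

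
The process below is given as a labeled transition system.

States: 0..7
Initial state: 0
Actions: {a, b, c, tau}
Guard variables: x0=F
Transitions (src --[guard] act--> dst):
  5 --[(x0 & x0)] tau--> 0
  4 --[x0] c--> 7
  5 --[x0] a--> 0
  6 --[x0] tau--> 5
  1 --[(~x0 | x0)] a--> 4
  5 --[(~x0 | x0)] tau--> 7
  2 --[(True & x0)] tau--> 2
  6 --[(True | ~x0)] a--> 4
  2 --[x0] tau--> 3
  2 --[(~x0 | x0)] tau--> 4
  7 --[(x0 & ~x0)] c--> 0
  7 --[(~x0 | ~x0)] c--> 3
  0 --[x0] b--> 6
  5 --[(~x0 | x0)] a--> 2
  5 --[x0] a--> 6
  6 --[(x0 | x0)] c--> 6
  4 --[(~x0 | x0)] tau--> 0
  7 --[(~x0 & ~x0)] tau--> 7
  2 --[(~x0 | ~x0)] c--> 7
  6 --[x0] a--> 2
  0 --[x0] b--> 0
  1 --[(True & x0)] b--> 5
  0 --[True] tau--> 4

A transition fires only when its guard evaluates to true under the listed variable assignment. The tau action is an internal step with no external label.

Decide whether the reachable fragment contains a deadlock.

R = {0,4}
  0: tau→4  [1 out]
  4: tau→0  [1 out]

Answer: DEADLOCK-FREE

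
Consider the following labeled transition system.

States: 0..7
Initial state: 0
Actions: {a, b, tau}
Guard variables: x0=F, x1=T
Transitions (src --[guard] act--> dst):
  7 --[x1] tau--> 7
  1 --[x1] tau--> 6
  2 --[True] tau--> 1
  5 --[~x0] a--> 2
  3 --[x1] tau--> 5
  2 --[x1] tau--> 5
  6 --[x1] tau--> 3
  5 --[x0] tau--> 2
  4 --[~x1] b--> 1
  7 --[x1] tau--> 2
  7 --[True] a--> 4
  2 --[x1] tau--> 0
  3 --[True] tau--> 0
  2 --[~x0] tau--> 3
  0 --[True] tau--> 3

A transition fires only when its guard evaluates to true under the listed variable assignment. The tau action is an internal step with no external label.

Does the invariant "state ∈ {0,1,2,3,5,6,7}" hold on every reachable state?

Answer: INVARIANT HOLDS

Trace:
Safe = {0,1,2,3,5,6,7}
Reachable = {0,1,2,3,5,6}
  0: ok
  1: ok
  2: ok
  3: ok
  5: ok
  6: ok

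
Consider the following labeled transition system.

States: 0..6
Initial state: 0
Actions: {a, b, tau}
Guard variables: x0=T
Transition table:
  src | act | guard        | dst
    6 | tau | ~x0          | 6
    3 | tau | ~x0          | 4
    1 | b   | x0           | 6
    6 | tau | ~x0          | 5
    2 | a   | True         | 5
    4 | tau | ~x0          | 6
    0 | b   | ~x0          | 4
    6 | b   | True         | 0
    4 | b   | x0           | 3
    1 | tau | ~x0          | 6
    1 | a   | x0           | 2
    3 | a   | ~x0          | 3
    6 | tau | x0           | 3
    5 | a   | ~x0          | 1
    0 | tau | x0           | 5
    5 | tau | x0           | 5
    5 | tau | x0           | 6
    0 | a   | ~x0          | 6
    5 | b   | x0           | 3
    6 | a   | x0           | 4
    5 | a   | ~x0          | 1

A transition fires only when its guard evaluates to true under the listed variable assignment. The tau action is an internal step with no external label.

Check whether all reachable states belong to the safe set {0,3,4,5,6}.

Safe = {0,3,4,5,6}
R = {0,3,4,5,6}
  0: safe
  3: safe
  4: safe
  5: safe
  6: safe

Answer: INVARIANT HOLDS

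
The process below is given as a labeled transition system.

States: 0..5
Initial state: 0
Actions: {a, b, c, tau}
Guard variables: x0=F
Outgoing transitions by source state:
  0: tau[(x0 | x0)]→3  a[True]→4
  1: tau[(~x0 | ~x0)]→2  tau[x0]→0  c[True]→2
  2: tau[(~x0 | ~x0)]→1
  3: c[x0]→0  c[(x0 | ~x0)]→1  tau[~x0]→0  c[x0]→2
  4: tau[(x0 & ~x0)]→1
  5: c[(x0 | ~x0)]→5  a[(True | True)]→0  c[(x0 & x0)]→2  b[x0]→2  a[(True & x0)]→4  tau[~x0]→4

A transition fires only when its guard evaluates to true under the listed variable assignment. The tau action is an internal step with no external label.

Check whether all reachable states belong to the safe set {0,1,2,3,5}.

Answer: INVARIANT VIOLATED at state 4

Working:
Inv-set: {0,1,2,3,5}
Reach set: {0,4}
  0: ok
  4: outside
reach 4 via a — violates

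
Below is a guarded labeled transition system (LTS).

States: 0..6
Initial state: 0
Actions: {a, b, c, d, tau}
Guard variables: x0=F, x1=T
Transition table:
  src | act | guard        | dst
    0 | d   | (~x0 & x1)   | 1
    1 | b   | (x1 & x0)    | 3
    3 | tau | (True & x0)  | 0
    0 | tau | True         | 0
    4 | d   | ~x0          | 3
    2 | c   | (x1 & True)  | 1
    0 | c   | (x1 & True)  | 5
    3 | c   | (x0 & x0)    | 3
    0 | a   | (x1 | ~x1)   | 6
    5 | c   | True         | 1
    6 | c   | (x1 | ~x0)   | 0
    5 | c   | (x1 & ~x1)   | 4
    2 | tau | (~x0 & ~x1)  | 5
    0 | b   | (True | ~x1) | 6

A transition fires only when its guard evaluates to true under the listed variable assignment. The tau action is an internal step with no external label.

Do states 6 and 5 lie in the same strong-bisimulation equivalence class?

Compute ~ classes (split until stable):
  round 0: {{0,1,2,3,4,5,6}}
  round 1: {{0},{1,3},{2,5,6},{4}}
  round 2: {{0},{1,3},{2,5},{4},{6}}
Fixed point at round 3; 5 class(es).
class of 6: {6}; class of 5: {2,5}

Answer: NOT BISIMILAR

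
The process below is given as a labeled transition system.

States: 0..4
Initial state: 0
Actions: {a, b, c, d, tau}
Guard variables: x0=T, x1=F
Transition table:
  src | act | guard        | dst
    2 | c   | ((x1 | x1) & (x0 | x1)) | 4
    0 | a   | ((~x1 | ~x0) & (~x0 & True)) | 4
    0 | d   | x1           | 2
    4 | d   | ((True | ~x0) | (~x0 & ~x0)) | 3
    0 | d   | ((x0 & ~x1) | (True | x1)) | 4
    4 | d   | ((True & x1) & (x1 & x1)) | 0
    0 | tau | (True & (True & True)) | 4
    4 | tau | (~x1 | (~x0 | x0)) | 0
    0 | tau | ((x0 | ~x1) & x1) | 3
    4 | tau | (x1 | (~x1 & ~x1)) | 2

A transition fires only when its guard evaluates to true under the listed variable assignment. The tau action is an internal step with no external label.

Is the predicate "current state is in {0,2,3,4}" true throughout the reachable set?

Answer: INVARIANT HOLDS

Working:
Safe = {0,2,3,4}
Reachable = {0,2,3,4}
  0: ok
  2: ok
  3: ok
  4: ok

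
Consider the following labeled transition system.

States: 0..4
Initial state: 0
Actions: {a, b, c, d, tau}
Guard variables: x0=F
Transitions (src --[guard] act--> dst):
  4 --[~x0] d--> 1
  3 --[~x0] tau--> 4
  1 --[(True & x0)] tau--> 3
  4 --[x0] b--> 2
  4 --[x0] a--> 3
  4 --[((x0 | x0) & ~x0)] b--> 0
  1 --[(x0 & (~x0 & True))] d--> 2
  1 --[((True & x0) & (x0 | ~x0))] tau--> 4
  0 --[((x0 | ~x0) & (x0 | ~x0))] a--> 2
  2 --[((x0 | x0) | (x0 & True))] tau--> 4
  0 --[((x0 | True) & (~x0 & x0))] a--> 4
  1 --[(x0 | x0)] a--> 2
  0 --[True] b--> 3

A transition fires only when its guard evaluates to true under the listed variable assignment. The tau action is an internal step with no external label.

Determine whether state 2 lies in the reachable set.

After dropping false guards: 4 live edges.
depth 0: {0}
depth 1: {2,3}  total {0,2,3}
depth 2: {4}  total {0,2,3,4}
depth 3: {1}  total {0,1,2,3,4}
Reach set: {0,1,2,3,4}
witness 2: a

Answer: REACHABLE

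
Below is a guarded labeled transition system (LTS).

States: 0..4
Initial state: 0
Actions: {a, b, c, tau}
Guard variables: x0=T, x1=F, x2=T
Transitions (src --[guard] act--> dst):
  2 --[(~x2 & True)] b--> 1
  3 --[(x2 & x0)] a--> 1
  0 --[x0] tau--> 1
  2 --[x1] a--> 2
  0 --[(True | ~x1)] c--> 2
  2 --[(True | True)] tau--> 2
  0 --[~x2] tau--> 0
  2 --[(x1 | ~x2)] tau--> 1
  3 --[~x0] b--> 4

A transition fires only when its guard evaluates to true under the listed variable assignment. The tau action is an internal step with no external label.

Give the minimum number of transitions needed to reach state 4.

BFS to 4:
  L0 = {0}
  L1 = {1,2}
4 never appears.

Answer: UNREACHABLE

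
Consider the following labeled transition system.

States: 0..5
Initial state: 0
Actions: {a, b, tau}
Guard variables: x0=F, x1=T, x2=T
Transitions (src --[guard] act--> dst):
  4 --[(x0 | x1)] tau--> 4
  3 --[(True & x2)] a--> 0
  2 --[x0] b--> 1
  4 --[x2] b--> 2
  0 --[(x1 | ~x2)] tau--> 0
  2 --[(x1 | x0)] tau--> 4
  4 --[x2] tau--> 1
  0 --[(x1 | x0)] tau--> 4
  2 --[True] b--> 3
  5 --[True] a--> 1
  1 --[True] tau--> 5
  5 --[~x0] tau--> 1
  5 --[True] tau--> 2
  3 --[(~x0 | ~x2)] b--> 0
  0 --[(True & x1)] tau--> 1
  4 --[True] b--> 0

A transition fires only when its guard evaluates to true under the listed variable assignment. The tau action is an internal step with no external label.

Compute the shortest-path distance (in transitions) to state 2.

BFS to 2:
  depth 0: {0}
  depth 1: {1,4}
  depth 2: {2,5}
first hit 2 at d=2 via tau·b

Answer: 2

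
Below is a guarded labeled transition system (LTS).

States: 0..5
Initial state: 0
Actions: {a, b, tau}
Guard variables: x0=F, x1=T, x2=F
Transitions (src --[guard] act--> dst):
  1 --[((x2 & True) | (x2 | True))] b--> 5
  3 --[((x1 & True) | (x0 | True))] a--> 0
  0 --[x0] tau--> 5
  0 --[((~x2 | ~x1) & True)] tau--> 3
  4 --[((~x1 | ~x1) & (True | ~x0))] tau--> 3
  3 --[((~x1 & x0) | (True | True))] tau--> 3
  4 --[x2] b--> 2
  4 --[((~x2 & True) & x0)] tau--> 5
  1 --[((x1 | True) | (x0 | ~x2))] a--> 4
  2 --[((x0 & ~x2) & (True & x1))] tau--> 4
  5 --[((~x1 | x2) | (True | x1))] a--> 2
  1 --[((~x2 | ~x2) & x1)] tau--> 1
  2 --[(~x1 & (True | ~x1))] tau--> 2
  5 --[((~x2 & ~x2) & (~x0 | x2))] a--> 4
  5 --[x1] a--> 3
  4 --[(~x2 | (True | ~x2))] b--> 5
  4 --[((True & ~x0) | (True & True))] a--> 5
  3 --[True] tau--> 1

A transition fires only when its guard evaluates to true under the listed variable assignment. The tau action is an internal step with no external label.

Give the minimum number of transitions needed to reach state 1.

BFS to 1:
  depth 0: {0}
  depth 1: {3}
  depth 2: {1}
1 enters at depth 2; path tau·tau

Answer: 2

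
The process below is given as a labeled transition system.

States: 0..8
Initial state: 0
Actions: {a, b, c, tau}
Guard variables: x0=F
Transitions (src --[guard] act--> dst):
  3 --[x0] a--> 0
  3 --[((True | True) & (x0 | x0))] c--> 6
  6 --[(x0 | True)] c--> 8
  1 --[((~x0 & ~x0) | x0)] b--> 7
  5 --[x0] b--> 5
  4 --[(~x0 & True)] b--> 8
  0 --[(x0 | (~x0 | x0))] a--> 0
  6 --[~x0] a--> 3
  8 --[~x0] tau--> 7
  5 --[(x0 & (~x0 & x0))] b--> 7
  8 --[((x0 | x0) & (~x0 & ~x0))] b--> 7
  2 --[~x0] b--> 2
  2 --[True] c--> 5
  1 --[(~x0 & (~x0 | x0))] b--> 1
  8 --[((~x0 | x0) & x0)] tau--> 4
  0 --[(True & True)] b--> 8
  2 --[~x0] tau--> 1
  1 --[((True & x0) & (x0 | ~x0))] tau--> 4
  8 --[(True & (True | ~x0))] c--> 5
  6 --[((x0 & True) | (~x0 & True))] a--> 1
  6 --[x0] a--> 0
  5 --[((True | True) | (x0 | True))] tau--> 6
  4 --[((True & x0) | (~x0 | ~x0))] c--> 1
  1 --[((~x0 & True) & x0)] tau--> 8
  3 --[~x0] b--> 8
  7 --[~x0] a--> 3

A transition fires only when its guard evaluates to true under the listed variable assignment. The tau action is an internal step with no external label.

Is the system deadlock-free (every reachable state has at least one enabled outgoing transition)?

Answer: DEADLOCK-FREE

Working:
Reach set: {0,1,3,5,6,7,8}
  0: a→0  b→8  [2 out]
  1: b→1  b→7  [2 out]
  3: b→8  [1 out]
  5: tau→6  [1 out]
  6: a→1  a→3  c→8  [3 out]
  7: a→3  [1 out]
  8: c→5  tau→7  [2 out]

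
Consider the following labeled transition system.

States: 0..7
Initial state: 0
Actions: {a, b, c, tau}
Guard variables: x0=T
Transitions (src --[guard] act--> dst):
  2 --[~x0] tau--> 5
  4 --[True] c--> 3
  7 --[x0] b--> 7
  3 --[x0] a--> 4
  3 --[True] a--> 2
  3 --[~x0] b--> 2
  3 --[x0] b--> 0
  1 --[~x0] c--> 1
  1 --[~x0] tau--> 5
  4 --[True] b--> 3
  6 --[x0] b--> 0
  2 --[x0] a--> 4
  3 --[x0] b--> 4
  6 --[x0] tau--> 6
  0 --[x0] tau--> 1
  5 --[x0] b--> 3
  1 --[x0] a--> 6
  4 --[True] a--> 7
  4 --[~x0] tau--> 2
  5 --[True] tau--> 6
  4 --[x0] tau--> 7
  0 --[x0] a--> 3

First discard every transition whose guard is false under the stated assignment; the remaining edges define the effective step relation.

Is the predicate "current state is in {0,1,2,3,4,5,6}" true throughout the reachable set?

Answer: INVARIANT VIOLATED at state 7

Trace:
Inv-set: {0,1,2,3,4,5,6}
Reach set: {0,1,2,3,4,6,7}
  0: ok
  1: ok
  2: ok
  3: ok
  4: ok
  6: ok
  7: outside
counterexample path to 7: a·a·a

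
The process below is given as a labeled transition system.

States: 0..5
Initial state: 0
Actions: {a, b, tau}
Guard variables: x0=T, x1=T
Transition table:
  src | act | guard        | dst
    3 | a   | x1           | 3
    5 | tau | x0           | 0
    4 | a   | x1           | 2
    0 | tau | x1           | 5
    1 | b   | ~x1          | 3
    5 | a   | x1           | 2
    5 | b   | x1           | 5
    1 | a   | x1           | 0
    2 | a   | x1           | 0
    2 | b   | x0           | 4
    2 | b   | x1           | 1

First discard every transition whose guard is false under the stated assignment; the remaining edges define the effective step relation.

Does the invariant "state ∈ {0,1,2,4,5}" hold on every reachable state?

Answer: INVARIANT HOLDS

Analysis:
Allowed set {0,1,2,4,5}
Reach set: {0,1,2,4,5}
  0: safe
  1: safe
  2: safe
  4: safe
  5: safe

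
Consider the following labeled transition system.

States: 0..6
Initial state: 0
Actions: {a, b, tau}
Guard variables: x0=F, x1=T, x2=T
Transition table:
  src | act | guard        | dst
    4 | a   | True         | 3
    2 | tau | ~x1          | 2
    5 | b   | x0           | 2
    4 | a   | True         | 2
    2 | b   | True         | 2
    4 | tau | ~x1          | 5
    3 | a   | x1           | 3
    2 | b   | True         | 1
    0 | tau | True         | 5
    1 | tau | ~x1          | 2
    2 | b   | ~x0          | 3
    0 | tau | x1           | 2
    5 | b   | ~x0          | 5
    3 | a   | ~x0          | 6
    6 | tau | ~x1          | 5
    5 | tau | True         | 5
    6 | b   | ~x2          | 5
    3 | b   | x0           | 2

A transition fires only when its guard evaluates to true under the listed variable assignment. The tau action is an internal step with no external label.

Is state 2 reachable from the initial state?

Answer: REACHABLE

Analysis:
After dropping false guards: 11 live edges.
Layer 0: {0}
Layer 1: {2,5}  total {0,2,5}
Layer 2: {1,3}  total {0,1,2,3,5}
Layer 3: {6}  total {0,1,2,3,5,6}
Reachable = {0,1,2,3,5,6}
trace reaching 2: tau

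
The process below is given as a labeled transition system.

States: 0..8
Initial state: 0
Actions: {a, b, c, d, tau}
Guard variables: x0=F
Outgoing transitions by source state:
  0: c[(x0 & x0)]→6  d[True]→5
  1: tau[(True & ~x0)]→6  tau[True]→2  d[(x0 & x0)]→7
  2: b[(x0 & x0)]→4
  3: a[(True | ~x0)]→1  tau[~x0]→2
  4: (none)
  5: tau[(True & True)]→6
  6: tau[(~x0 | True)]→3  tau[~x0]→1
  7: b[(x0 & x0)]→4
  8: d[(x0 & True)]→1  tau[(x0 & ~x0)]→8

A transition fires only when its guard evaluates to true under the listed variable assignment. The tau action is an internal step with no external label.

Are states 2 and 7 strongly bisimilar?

Compute ~ classes (split until stable):
  round 0: {{0,1,2,3,4,5,6,7,8}}
  round 1: {{0},{1,5,6},{2,4,7,8},{3}}
  round 2: {{0},{1},{2,4,7,8},{3},{5},{6}}
stable after 3 split(s): 6 block(s)
2∈{2,4,7,8}, 7∈{2,4,7,8}

Answer: BISIMILAR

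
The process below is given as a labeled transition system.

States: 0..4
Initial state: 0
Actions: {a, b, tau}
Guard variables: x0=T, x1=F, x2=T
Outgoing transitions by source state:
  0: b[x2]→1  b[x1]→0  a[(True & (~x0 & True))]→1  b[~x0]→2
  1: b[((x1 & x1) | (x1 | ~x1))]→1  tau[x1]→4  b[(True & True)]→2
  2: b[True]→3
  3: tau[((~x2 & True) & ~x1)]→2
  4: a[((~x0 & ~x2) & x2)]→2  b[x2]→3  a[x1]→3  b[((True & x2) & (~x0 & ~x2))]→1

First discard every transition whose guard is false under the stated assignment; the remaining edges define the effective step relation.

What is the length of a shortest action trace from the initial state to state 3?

Answer: 3

Trace:
Breadth-first toward 3:
  L0 = {0}
  L1 = {1}
  L2 = {2}
  L3 = {3}
first hit 3 at d=3 via b·b·b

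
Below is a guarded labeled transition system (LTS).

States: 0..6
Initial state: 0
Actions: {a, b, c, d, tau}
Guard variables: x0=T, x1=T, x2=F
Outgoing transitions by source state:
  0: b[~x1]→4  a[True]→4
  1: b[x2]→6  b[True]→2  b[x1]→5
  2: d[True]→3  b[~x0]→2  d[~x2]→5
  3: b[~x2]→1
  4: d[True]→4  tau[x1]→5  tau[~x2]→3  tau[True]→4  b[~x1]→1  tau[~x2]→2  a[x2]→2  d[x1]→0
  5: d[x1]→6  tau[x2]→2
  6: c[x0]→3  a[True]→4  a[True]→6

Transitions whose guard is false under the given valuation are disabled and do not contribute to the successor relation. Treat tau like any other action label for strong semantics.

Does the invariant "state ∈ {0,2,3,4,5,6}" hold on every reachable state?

Answer: INVARIANT VIOLATED at state 1

Working:
Allowed set {0,2,3,4,5,6}
R = {0,1,2,3,4,5,6}
  0: ok
  1: ✗ unsafe
  2: ok
  3: ok
  4: ok
  5: ok
  6: ok
witness against invariant: a·tau·b → 1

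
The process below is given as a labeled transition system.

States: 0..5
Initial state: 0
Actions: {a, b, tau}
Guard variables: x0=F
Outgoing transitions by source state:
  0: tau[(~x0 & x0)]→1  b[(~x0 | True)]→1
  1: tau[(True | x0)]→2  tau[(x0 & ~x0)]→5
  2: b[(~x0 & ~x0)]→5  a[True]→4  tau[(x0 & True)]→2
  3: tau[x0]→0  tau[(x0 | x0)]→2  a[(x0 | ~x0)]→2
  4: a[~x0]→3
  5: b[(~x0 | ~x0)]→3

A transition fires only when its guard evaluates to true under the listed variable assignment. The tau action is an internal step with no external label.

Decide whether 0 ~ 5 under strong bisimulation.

Answer: NOT BISIMILAR

Working:
Refine partition for ~:
  P[0] = {{0,1,2,3,4,5}}
  P[1] = {{0,5},{1},{2},{3,4}}
  P[2] = {{0},{1},{2},{3},{4},{5}}
6 equivalence class(es) (converged in 3)
class of 0: {0}; class of 5: {5}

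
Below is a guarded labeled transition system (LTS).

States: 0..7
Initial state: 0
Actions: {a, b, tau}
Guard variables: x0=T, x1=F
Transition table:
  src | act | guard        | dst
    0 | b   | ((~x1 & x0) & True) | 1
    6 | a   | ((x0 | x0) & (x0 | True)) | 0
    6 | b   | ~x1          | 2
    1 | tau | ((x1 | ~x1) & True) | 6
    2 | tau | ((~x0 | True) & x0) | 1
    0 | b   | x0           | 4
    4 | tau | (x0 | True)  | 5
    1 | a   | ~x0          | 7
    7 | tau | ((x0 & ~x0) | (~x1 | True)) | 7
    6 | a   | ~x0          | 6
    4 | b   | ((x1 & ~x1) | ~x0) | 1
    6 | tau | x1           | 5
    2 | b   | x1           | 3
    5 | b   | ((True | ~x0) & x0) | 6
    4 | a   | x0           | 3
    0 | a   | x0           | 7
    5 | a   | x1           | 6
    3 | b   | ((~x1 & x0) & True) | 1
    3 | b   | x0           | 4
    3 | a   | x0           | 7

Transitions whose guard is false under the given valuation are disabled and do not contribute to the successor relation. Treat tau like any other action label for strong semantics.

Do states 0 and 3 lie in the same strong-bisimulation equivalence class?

Bisimulation quotient by refinement:
  π0 = {{0,1,2,3,4,5,6,7}}
  π1 = {{0,3,6},{1,2,7},{4},{5}}
  π2 = {{0,3},{1},{2,7},{4},{5},{6}}
  π3 = {{0,3},{1},{2},{4},{5},{6},{7}}
Fixed point at round 4; 7 class(es).
0∈{0,3}, 3∈{0,3}

Answer: BISIMILAR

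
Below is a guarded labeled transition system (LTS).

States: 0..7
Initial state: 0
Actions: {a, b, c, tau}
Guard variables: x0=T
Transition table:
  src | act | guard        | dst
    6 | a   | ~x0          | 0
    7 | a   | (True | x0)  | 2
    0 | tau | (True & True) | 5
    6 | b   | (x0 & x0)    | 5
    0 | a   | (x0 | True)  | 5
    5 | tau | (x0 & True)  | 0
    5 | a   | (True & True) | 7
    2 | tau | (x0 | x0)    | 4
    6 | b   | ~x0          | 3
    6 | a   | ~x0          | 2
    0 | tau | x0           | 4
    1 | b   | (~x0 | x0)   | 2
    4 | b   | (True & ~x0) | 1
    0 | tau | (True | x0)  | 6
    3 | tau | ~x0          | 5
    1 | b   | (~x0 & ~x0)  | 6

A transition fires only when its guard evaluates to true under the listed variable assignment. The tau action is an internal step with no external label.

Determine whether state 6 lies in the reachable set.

Answer: REACHABLE

Trace:
Guard filter leaves 10 enabled edge(s).
depth 0: {0}
depth 1: {4,5,6}  total {0,4,5,6}
depth 2: {7}  total {0,4,5,6,7}
depth 3: {2}  total {0,2,4,5,6,7}
R = {0,2,4,5,6,7}
witness 6: tau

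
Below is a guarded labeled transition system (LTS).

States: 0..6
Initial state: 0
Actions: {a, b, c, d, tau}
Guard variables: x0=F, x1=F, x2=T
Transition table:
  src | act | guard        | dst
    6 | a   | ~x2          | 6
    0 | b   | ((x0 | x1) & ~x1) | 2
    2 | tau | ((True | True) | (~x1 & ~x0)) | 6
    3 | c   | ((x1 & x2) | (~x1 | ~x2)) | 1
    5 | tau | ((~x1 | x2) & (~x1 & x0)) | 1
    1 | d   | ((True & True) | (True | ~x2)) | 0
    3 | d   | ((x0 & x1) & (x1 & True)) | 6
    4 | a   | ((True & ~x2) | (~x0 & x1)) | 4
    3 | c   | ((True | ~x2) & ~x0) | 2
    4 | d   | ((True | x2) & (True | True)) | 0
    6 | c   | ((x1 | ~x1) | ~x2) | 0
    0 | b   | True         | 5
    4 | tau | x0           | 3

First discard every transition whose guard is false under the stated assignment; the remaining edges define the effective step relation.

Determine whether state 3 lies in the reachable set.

Guard filter leaves 7 enabled edge(s).
L0 = {0}
L1 = {5}  cumulative {0,5}
Reachable = {0,5}

Answer: UNREACHABLE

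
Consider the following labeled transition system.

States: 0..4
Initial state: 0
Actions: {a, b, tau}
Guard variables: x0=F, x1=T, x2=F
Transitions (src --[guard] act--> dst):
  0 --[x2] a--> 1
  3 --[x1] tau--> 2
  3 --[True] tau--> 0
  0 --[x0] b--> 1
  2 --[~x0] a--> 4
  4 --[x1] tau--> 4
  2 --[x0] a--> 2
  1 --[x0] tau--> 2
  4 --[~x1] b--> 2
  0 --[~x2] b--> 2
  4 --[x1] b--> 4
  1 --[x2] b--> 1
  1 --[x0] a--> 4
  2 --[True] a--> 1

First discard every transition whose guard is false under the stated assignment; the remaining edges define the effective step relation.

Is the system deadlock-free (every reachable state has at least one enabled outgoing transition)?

Answer: DEADLOCK at state 1

Trace:
Reach set: {0,1,2,4}
  0: b→2  [1 exit(s)]
  1: ∅  [deadlock]
  2: a→1  a→4  [2 exit(s)]
  4: b→4  tau→4  [2 exit(s)]
Path to 1: b·a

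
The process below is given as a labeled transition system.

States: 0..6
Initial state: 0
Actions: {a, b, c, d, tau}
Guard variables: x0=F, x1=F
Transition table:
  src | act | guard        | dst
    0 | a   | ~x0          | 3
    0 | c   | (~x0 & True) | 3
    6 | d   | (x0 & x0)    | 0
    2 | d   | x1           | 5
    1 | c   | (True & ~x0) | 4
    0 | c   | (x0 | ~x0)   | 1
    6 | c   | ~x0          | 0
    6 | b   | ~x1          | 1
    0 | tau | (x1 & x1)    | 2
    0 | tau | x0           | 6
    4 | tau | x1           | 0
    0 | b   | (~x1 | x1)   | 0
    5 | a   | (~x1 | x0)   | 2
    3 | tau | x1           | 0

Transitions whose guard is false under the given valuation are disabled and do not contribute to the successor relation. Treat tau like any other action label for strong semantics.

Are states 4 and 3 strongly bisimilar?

Refine partition for ~:
  round 0: {{0,1,2,3,4,5,6}}
  round 1: {{0},{1},{2,3,4},{5},{6}}
Fixed point at round 2; 5 class(es).
[4]={2,3,4}  [3]={2,3,4}

Answer: BISIMILAR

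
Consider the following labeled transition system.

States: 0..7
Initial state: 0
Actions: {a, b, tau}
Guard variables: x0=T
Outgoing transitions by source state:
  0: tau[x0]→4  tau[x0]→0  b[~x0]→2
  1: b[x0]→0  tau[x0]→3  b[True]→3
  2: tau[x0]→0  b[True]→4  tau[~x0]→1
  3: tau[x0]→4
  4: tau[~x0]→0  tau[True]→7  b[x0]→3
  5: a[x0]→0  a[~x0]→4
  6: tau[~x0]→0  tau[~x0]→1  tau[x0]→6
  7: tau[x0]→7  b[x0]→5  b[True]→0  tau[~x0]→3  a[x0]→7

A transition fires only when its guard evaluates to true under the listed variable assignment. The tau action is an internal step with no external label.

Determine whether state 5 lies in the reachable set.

16 transition(s) survive guard evaluation.
L0 = {0}
L1 = {4}  total {0,4}
L2 = {3,7}  total {0,3,4,7}
L3 = {5}  total {0,3,4,5,7}
R = {0,3,4,5,7}
witness 5: tau·tau·b

Answer: REACHABLE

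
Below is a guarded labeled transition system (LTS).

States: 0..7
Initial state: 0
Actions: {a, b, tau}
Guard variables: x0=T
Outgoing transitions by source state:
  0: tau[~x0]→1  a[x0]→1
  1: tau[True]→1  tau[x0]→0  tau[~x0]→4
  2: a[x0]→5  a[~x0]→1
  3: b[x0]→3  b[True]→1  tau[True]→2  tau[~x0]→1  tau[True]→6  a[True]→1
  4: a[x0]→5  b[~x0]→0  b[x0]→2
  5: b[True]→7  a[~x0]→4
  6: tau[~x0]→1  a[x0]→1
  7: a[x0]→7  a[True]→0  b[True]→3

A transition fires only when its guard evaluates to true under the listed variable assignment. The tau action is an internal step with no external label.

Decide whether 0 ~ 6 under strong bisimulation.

Answer: BISIMILAR

Working:
Refine partition for ~:
  round 0: {{0,1,2,3,4,5,6,7}}
  round 1: {{0,2,6},{1},{3},{4,7},{5}}
  round 2: {{0,6},{1},{2},{3},{4},{5},{7}}
stable after 3 split(s): 7 block(s)
0∈{0,6}, 6∈{0,6}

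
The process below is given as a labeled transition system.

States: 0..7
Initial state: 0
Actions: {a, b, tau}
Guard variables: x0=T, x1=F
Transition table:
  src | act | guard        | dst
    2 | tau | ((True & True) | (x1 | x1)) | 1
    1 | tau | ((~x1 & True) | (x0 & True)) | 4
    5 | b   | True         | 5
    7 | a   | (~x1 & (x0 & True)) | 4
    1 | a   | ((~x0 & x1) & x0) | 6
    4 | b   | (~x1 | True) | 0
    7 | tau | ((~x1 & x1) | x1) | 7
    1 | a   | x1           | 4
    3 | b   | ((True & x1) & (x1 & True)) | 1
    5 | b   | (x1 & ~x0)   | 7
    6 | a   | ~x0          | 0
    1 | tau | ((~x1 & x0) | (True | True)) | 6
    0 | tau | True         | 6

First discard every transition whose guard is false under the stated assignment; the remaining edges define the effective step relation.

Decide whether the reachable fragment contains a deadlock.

Answer: DEADLOCK at state 6

Analysis:
R = {0,6}
  0: tau→6  [deg 1]
  6: ∅  [deadlock]
Path to 6: tau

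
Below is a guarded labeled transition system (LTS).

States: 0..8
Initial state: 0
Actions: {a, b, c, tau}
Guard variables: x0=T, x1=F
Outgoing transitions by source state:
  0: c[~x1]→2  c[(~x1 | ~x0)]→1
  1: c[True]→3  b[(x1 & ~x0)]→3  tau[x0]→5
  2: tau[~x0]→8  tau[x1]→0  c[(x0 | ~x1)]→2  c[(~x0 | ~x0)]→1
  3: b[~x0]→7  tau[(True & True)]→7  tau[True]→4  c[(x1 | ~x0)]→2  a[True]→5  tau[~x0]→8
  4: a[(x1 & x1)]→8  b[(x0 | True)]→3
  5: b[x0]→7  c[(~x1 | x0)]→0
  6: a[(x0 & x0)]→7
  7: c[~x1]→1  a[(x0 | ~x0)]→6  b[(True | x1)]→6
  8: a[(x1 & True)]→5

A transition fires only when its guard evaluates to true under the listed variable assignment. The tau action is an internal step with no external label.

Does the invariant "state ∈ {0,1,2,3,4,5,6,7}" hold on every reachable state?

Allowed set {0,1,2,3,4,5,6,7}
Reachable = {0,1,2,3,4,5,6,7}
  0: ok
  1: ok
  2: ok
  3: ok
  4: ok
  5: ok
  6: ok
  7: ok

Answer: INVARIANT HOLDS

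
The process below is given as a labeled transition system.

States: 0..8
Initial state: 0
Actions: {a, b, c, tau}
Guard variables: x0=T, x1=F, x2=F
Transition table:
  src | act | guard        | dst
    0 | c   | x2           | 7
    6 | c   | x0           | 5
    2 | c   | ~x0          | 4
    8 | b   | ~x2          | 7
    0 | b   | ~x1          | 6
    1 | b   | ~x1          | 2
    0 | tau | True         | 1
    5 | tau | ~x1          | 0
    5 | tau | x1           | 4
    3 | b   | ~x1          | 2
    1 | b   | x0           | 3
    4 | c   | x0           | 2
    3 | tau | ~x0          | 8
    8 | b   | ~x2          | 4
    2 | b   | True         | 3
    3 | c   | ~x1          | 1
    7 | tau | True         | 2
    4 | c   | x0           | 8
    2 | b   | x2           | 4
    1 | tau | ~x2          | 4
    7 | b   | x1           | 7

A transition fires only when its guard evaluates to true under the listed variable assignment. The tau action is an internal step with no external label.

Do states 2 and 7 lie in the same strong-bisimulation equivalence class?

Answer: NOT BISIMILAR

Trace:
Refine partition for ~:
  round 0: {{0,1,2,3,4,5,6,7,8}}
  round 1: {{0,1},{2,8},{3},{4,6},{5,7}}
  round 2: {{0},{1},{2},{3},{4},{5},{6},{7},{8}}
9 equivalence class(es) (converged in 3)
class of 2: {2}; class of 7: {7}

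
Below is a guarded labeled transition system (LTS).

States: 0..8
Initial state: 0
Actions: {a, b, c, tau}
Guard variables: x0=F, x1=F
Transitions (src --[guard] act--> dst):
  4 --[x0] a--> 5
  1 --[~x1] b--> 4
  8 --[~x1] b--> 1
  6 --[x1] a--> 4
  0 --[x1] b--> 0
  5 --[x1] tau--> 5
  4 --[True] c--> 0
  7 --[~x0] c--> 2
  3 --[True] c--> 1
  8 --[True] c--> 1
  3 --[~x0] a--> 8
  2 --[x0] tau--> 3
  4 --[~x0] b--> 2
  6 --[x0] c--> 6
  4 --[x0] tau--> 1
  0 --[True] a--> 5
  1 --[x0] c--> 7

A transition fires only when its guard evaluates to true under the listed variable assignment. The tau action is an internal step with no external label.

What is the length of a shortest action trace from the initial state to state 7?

Answer: UNREACHABLE

Trace:
Layered search for 7:
  depth 0: {0}
  depth 1: {5}
7 never appears.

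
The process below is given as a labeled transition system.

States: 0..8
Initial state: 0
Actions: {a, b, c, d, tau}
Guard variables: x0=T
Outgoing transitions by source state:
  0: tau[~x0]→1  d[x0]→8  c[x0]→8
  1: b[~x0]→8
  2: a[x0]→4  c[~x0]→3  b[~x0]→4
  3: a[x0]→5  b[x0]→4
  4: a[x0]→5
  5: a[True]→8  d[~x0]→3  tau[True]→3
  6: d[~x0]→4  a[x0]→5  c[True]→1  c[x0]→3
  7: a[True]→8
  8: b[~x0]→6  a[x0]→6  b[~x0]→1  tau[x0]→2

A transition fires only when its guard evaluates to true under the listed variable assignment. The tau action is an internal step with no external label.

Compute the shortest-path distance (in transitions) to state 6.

Layered search for 6:
  Layer 0: {0}
  Layer 1: {8}
  Layer 2: {2,6}
first hit 6 at d=2 via c·a

Answer: 2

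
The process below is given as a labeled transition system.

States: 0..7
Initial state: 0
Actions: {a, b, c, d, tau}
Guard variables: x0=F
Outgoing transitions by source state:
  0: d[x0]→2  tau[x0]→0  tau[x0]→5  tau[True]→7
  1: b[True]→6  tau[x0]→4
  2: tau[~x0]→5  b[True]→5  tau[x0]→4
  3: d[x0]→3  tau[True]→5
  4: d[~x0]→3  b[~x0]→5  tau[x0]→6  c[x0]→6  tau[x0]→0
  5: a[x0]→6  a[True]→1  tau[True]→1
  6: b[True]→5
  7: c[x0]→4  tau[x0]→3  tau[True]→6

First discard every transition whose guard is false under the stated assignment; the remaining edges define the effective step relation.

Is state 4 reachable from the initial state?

Answer: UNREACHABLE

Trace:
11 transition(s) survive guard evaluation.
Layer 0: {0}
Layer 1: {7}  total {0,7}
Layer 2: {6}  total {0,6,7}
Layer 3: {5}  total {0,5,6,7}
Layer 4: {1}  total {0,1,5,6,7}
Reach set: {0,1,5,6,7}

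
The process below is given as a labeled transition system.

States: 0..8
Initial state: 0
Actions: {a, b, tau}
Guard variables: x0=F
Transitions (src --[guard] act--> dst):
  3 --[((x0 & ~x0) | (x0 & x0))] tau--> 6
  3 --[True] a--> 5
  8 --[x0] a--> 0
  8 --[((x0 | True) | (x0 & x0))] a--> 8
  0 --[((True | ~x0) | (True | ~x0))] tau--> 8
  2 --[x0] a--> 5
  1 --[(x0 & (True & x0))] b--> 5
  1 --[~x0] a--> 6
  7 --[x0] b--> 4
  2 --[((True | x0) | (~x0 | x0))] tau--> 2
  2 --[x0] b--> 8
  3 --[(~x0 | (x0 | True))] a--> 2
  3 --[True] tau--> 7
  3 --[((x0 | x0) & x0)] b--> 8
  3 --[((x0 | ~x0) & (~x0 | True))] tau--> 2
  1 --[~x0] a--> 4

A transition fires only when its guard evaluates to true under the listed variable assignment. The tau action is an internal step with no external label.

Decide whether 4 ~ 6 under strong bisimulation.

Compute ~ classes (split until stable):
  P[0] = {{0,1,2,3,4,5,6,7,8}}
  P[1] = {{0,2},{1,8},{3},{4,5,6,7}}
  P[2] = {{0},{1},{2},{3},{4,5,6,7},{8}}
Fixed point at round 3; 6 class(es).
class of 4: {4,5,6,7}; class of 6: {4,5,6,7}

Answer: BISIMILAR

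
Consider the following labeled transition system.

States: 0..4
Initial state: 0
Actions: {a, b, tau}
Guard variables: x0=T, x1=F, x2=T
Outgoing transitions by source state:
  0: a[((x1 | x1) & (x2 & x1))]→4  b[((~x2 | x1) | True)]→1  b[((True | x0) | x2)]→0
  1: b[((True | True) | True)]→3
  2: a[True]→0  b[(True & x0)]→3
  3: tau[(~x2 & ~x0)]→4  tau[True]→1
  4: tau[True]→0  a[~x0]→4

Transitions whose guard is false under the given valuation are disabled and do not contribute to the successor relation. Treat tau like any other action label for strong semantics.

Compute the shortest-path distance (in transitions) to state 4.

Breadth-first toward 4:
  depth 0: {0}
  depth 1: {1}
  depth 2: {3}
4 never appears.

Answer: UNREACHABLE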